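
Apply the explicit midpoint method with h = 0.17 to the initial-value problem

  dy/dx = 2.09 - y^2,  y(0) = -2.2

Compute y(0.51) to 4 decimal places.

Midpoint: k1 = f(x_n, y_n); k2 = f(x_n + h/2, y_n + (h/2)·k1); y_{n+1} = y_n + h·k2.
x=0.000000, y=-2.200000:
  k1 = f(0.000000, -2.200000) = -2.750000
  k2 = f(0.085000, -2.433750) = -3.833139
  y ← -2.200000 + 0.17·(-3.833139) = -2.851634
x=0.170000, y=-2.851634:
  k1 = f(0.170000, -2.851634) = -6.041814
  k2 = f(0.255000, -3.365188) = -9.234489
  y ← -2.851634 + 0.17·(-9.234489) = -4.421497
x=0.340000, y=-4.421497:
  k1 = f(0.340000, -4.421497) = -17.459634
  k2 = f(0.425000, -5.905566) = -32.785707
  y ← -4.421497 + 0.17·(-32.785707) = -9.995067
y(0.51) ≈ -9.9951

-9.9951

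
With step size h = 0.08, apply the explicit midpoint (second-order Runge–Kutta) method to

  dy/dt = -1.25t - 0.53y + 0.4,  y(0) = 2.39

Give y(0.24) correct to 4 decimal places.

2.1601

Midpoint: k1 = f(t_n, y_n); k2 = f(t_n + h/2, y_n + (h/2)·k1); y_{n+1} = y_n + h·k2.
t=0.000000, y=2.390000:
  k1 = f(0.000000, 2.390000) = -0.866700
  k2 = f(0.040000, 2.355332) = -0.898326
  y ← 2.390000 + 0.08·(-0.898326) = 2.318134
t=0.080000, y=2.318134:
  k1 = f(0.080000, 2.318134) = -0.928611
  k2 = f(0.120000, 2.280989) = -0.958924
  y ← 2.318134 + 0.08·(-0.958924) = 2.241420
t=0.160000, y=2.241420:
  k1 = f(0.160000, 2.241420) = -0.987953
  k2 = f(0.200000, 2.201902) = -1.017008
  y ← 2.241420 + 0.08·(-1.017008) = 2.160059
y(0.24) ≈ 2.1601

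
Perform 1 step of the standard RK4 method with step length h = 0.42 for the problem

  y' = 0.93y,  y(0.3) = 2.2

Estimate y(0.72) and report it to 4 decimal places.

RK4: k1 = f(t_n, y_n); k2 = f(t_n + h/2, y_n + (h/2)·k1); k3 = f(t_n + h/2, y_n + (h/2)·k2); k4 = f(t_n + h, y_n + h·k3); y_{n+1} = y_n + (h/6)·(k1 + 2k2 + 2k3 + k4).
t=0.300000, y=2.200000:
  k1 = f(0.300000, 2.200000) = 2.046000
  k2 = f(0.510000, 2.629660) = 2.445584
  k3 = f(0.510000, 2.713573) = 2.523623
  k4 = f(0.720000, 3.259921) = 3.031727
  y ← 2.200000 + (0.42/6)·(k1 + 2k2 + 2k3 + k4) = 3.251130
y(0.72) ≈ 3.2511

3.2511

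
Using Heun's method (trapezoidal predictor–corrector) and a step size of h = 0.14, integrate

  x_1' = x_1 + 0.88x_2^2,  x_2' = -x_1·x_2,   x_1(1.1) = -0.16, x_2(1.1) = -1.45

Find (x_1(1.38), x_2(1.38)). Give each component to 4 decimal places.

Heun on (x_1,x_2): k1 = f(s_n, state_n); k2 = f(s_n + h, state_n + h·k1); state_{n+1} = state_n + (h/2)·(k1 + k2).
1.100000: (-0.160000, -1.450000)
  k1 = (1.690200, -0.232000)
  predictor → (0.076628, -1.482480)
  k2 = (2.010645, 0.113599)
  → (0.099059, -1.458288)
1.240000: (0.099059, -1.458288)
  k1 = (1.970471, 0.144457)
  predictor → (0.374925, -1.438064)
  k2 = (2.194790, 0.539166)
  → (0.390627, -1.410434)
(x_1(1.38), x_2(1.38)) ≈ (0.3906, -1.4104)

0.3906, -1.4104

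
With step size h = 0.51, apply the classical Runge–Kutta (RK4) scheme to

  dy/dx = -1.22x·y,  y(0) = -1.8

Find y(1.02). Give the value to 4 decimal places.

RK4: k1 = f(x_n, y_n); k2 = f(x_n + h/2, y_n + (h/2)·k1); k3 = f(x_n + h/2, y_n + (h/2)·k2); k4 = f(x_n + h, y_n + h·k3); y_{n+1} = y_n + (h/6)·(k1 + 2k2 + 2k3 + k4).
x=0.000000, y=-1.800000:
  k1 = f(0.000000, -1.800000) = 0.000000
  k2 = f(0.255000, -1.800000) = 0.559980
  k3 = f(0.255000, -1.657205) = 0.515557
  k4 = f(0.510000, -1.537066) = 0.956363
  y ← -1.800000 + (0.51/6)·(k1 + 2k2 + 2k3 + k4) = -1.535868
x=0.510000, y=-1.535868:
  k1 = f(0.510000, -1.535868) = 0.955617
  k2 = f(0.765000, -1.292186) = 1.205997
  k3 = f(0.765000, -1.228339) = 1.146409
  k4 = f(1.020000, -0.951200) = 1.183673
  y ← -1.535868 + (0.51/6)·(k1 + 2k2 + 2k3 + k4) = -0.954119
y(1.02) ≈ -0.9541

-0.9541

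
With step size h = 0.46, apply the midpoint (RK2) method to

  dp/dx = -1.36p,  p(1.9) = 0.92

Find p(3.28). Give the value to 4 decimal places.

0.1705

Midpoint: k1 = f(x_n, p_n); k2 = f(x_n + h/2, p_n + (h/2)·k1); p_{n+1} = p_n + h·k2.
x=1.900000, p=0.920000:
  k1 = f(1.900000, 0.920000) = -1.251200
  k2 = f(2.130000, 0.632224) = -0.859825
  p ← 0.920000 + 0.46·(-0.859825) = 0.524481
x=2.360000, p=0.524481:
  k1 = f(2.360000, 0.524481) = -0.713294
  k2 = f(2.590000, 0.360423) = -0.490175
  p ← 0.524481 + 0.46·(-0.490175) = 0.299000
x=2.820000, p=0.299000:
  k1 = f(2.820000, 0.299000) = -0.406640
  k2 = f(3.050000, 0.205473) = -0.279443
  p ← 0.299000 + 0.46·(-0.279443) = 0.170456
p(3.28) ≈ 0.1705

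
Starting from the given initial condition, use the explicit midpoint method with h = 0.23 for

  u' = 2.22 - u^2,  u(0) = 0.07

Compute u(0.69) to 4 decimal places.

Midpoint: k1 = f(t_n, u_n); k2 = f(t_n + h/2, u_n + (h/2)·k1); u_{n+1} = u_n + h·k2.
t=0.000000, u=0.070000:
  k1 = f(0.000000, 0.070000) = 2.215100
  k2 = f(0.115000, 0.324737) = 2.114546
  u ← 0.070000 + 0.23·2.114546 = 0.556346
t=0.230000, u=0.556346:
  k1 = f(0.230000, 0.556346) = 1.910480
  k2 = f(0.345000, 0.776051) = 1.617745
  u ← 0.556346 + 0.23·1.617745 = 0.928427
t=0.460000, u=0.928427:
  k1 = f(0.460000, 0.928427) = 1.358023
  k2 = f(0.575000, 1.084600) = 1.043643
  u ← 0.928427 + 0.23·1.043643 = 1.168465
u(0.69) ≈ 1.1685

1.1685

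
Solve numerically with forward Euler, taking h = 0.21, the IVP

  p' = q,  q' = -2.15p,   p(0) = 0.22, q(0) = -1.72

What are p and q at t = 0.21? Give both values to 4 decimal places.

-0.1412, -1.8193

Euler on (p,q): p_{n+1} = p_n + h·p', q_{n+1} = q_n + h·q'.
0.000000: (0.220000, -1.720000); f=(-1.720000, -0.473000) → (-0.141200, -1.819330)
(p(0.21), q(0.21)) ≈ (-0.1412, -1.8193)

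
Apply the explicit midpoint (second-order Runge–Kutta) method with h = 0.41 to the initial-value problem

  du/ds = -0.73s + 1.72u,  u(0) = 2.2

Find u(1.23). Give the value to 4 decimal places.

Midpoint: k1 = f(s_n, u_n); k2 = f(s_n + h/2, u_n + (h/2)·k1); u_{n+1} = u_n + h·k2.
s=0.000000, u=2.200000:
  k1 = f(0.000000, 2.200000) = 3.784000
  k2 = f(0.205000, 2.975720) = 4.968588
  u ← 2.200000 + 0.41·4.968588 = 4.237121
s=0.410000, u=4.237121:
  k1 = f(0.410000, 4.237121) = 6.988549
  k2 = f(0.615000, 5.669774) = 9.303061
  u ← 4.237121 + 0.41·9.303061 = 8.051376
s=0.820000, u=8.051376:
  k1 = f(0.820000, 8.051376) = 13.249767
  k2 = f(1.025000, 10.767578) = 17.771985
  u ← 8.051376 + 0.41·17.771985 = 15.337890
u(1.23) ≈ 15.3379

15.3379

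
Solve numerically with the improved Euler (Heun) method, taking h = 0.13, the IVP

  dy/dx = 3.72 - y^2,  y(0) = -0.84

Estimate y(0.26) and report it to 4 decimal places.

0.0569

Heun: k1 = f(x_n, y_n); k2 = f(x_n + h, y_n + h·k1); y_{n+1} = y_n + (h/2)·(k1 + k2).
x=0.000000, y=-0.840000:
  k1 = f(0.000000, -0.840000) = 3.014400
  k2 = f(0.130000, -0.448128) = 3.519181
  y ← -0.840000 + (0.13/2)·(3.014400 + 3.519181) = -0.415317
x=0.130000, y=-0.415317:
  k1 = f(0.130000, -0.415317) = 3.547512
  k2 = f(0.260000, 0.045859) = 3.717897
  y ← -0.415317 + (0.13/2)·(3.547512 + 3.717897) = 0.056934
y(0.26) ≈ 0.0569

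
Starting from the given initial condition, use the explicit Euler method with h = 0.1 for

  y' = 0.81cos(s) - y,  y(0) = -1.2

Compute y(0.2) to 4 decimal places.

Euler: y_{n+1} = y_n + h·f(s_n, y_n).
s=0.000000, y=-1.200000: f=2.010000 → y ← -1.200000 + 0.1·2.010000 = -0.999000
s=0.100000, y=-0.999000: f=1.804953 → y ← -0.999000 + 0.1·1.804953 = -0.818505
y(0.2) ≈ -0.8185

-0.8185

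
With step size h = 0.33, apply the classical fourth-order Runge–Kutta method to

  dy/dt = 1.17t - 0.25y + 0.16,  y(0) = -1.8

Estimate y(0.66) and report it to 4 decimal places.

-1.1875

RK4: k1 = f(t_n, y_n); k2 = f(t_n + h/2, y_n + (h/2)·k1); k3 = f(t_n + h/2, y_n + (h/2)·k2); k4 = f(t_n + h, y_n + h·k3); y_{n+1} = y_n + (h/6)·(k1 + 2k2 + 2k3 + k4).
t=0.000000, y=-1.800000:
  k1 = f(0.000000, -1.800000) = 0.610000
  k2 = f(0.165000, -1.699350) = 0.777888
  k3 = f(0.165000, -1.671649) = 0.770962
  k4 = f(0.330000, -1.545582) = 0.932496
  y ← -1.800000 + (0.33/6)·(k1 + 2k2 + 2k3 + k4) = -1.544789
t=0.330000, y=-1.544789:
  k1 = f(0.330000, -1.544789) = 0.932297
  k2 = f(0.495000, -1.390960) = 1.086890
  k3 = f(0.495000, -1.365452) = 1.080513
  k4 = f(0.660000, -1.188220) = 1.229255
  y ← -1.544789 + (0.33/6)·(k1 + 2k2 + 2k3 + k4) = -1.187490
y(0.66) ≈ -1.1875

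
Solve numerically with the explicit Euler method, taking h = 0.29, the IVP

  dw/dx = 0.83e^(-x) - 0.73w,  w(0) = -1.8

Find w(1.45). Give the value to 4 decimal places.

-0.1281

Euler: w_{n+1} = w_n + h·f(x_n, w_n).
x=0.000000, w=-1.800000: f=2.144000 → w ← -1.800000 + 0.29·2.144000 = -1.178240
x=0.290000, w=-1.178240: f=1.481174 → w ← -1.178240 + 0.29·1.481174 = -0.748700
x=0.580000, w=-0.748700: f=1.011266 → w ← -0.748700 + 0.29·1.011266 = -0.455432
x=0.870000, w=-0.455432: f=0.680195 → w ← -0.455432 + 0.29·0.680195 = -0.258176
x=1.160000, w=-0.258176: f=0.448662 → w ← -0.258176 + 0.29·0.448662 = -0.128064
w(1.45) ≈ -0.1281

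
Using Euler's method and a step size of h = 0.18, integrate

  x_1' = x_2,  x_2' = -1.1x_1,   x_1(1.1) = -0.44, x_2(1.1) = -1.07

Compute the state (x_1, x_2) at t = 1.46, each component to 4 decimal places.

-0.8095, -0.8576

Euler on (x_1,x_2): x_1_{n+1} = x_1_n + h·x_1', x_2_{n+1} = x_2_n + h·x_2'.
1.100000: (-0.440000, -1.070000); f=(-1.070000, 0.484000) → (-0.632600, -0.982880)
1.280000: (-0.632600, -0.982880); f=(-0.982880, 0.695860) → (-0.809518, -0.857625)
(x_1(1.46), x_2(1.46)) ≈ (-0.8095, -0.8576)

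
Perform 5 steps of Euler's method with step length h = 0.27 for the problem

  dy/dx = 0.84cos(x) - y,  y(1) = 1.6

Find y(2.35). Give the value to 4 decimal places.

Euler: y_{n+1} = y_n + h·f(x_n, y_n).
x=1.000000, y=1.600000: f=-1.146146 → y ← 1.600000 + 0.27·(-1.146146) = 1.290541
x=1.270000, y=1.290541: f=-1.041665 → y ← 1.290541 + 0.27·(-1.041665) = 1.009291
x=1.540000, y=1.009291: f=-0.983426 → y ← 1.009291 + 0.27·(-0.983426) = 0.743766
x=1.810000, y=0.743766: f=-0.942786 → y ← 0.743766 + 0.27·(-0.942786) = 0.489214
x=2.080000, y=0.489214: f=-0.898699 → y ← 0.489214 + 0.27·(-0.898699) = 0.246565
y(2.35) ≈ 0.2466

0.2466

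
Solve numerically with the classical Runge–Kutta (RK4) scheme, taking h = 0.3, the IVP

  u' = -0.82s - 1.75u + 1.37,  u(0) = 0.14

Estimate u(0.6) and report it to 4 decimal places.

0.4505

RK4: k1 = f(s_n, u_n); k2 = f(s_n + h/2, u_n + (h/2)·k1); k3 = f(s_n + h/2, u_n + (h/2)·k2); k4 = f(s_n + h, u_n + h·k3); u_{n+1} = u_n + (h/6)·(k1 + 2k2 + 2k3 + k4).
s=0.000000, u=0.140000:
  k1 = f(0.000000, 0.140000) = 1.125000
  k2 = f(0.150000, 0.308750) = 0.706688
  k3 = f(0.150000, 0.246003) = 0.816495
  k4 = f(0.300000, 0.384948) = 0.450340
  u ← 0.140000 + (0.3/6)·(k1 + 2k2 + 2k3 + k4) = 0.371085
s=0.300000, u=0.371085:
  k1 = f(0.300000, 0.371085) = 0.474601
  k2 = f(0.450000, 0.442275) = 0.227018
  k3 = f(0.450000, 0.405138) = 0.292009
  k4 = f(0.600000, 0.458688) = 0.075296
  u ← 0.371085 + (0.3/6)·(k1 + 2k2 + 2k3 + k4) = 0.450483
u(0.6) ≈ 0.4505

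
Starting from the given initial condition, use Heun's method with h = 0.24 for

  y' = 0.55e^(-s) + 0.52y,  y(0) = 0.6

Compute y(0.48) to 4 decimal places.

1.0118

Heun: k1 = f(s_n, y_n); k2 = f(s_n + h, y_n + h·k1); y_{n+1} = y_n + (h/2)·(k1 + k2).
s=0.000000, y=0.600000:
  k1 = f(0.000000, 0.600000) = 0.862000
  k2 = f(0.240000, 0.806880) = 0.852223
  y ← 0.600000 + (0.24/2)·(0.862000 + 0.852223) = 0.805707
s=0.240000, y=0.805707:
  k1 = f(0.240000, 0.805707) = 0.851613
  k2 = f(0.480000, 1.010094) = 0.865580
  y ← 0.805707 + (0.24/2)·(0.851613 + 0.865580) = 1.011770
y(0.48) ≈ 1.0118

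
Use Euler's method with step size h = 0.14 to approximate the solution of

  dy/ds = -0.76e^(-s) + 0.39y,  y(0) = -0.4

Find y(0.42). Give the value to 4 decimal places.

-0.7655

Euler: y_{n+1} = y_n + h·f(s_n, y_n).
s=0.000000, y=-0.400000: f=-0.916000 → y ← -0.400000 + 0.14·(-0.916000) = -0.528240
s=0.140000, y=-0.528240: f=-0.866726 → y ← -0.528240 + 0.14·(-0.866726) = -0.649582
s=0.280000, y=-0.649582: f=-0.827732 → y ← -0.649582 + 0.14·(-0.827732) = -0.765464
y(0.42) ≈ -0.7655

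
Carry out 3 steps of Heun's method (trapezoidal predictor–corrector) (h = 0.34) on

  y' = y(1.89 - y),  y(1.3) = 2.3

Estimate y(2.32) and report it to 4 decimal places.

1.9567

Heun: k1 = f(x_n, y_n); k2 = f(x_n + h, y_n + h·k1); y_{n+1} = y_n + (h/2)·(k1 + k2).
x=1.300000, y=2.300000:
  k1 = f(1.300000, 2.300000) = -0.943000
  k2 = f(1.640000, 1.979380) = -0.176917
  y ← 2.300000 + (0.34/2)·(-0.943000 + (-0.176917)) = 2.109614
x=1.640000, y=2.109614:
  k1 = f(1.640000, 2.109614) = -0.463301
  k2 = f(1.980000, 1.952092) = -0.121209
  y ← 2.109614 + (0.34/2)·(-0.463301 + (-0.121209)) = 2.010247
x=1.980000, y=2.010247:
  k1 = f(1.980000, 2.010247) = -0.241727
  k2 = f(2.320000, 1.928060) = -0.073382
  y ← 2.010247 + (0.34/2)·(-0.241727 + (-0.073382)) = 1.956679
y(2.32) ≈ 1.9567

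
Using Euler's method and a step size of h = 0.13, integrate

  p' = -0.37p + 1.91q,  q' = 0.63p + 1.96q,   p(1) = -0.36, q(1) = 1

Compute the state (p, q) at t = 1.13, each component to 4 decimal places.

Euler on (p,q): p_{n+1} = p_n + h·p', q_{n+1} = q_n + h·q'.
1.000000: (-0.360000, 1.000000); f=(2.043200, 1.733200) → (-0.094384, 1.225316)
(p(1.13), q(1.13)) ≈ (-0.0944, 1.2253)

-0.0944, 1.2253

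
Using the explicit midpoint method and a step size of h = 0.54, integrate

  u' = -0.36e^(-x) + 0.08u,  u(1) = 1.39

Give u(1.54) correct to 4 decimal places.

1.3952

Midpoint: k1 = f(x_n, u_n); k2 = f(x_n + h/2, u_n + (h/2)·k1); u_{n+1} = u_n + h·k2.
x=1.000000, u=1.390000:
  k1 = f(1.000000, 1.390000) = -0.021237
  k2 = f(1.270000, 1.384266) = 0.009642
  u ← 1.390000 + 0.54·0.009642 = 1.395207
u(1.54) ≈ 1.3952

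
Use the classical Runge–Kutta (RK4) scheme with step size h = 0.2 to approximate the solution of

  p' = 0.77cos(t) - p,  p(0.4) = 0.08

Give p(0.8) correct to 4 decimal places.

0.2598

RK4: k1 = f(t_n, p_n); k2 = f(t_n + h/2, p_n + (h/2)·k1); k3 = f(t_n + h/2, p_n + (h/2)·k2); k4 = f(t_n + h, p_n + h·k3); p_{n+1} = p_n + (h/6)·(k1 + 2k2 + 2k3 + k4).
t=0.400000, p=0.080000:
  k1 = f(0.400000, 0.080000) = 0.629217
  k2 = f(0.500000, 0.142922) = 0.532817
  k3 = f(0.500000, 0.133282) = 0.542457
  k4 = f(0.600000, 0.188491) = 0.447017
  p ← 0.080000 + (0.2/6)·(k1 + 2k2 + 2k3 + k4) = 0.187559
t=0.600000, p=0.187559:
  k1 = f(0.600000, 0.187559) = 0.447949
  k2 = f(0.700000, 0.232354) = 0.356574
  k3 = f(0.700000, 0.223217) = 0.365712
  k4 = f(0.800000, 0.260702) = 0.275762
  p ← 0.187559 + (0.2/6)·(k1 + 2k2 + 2k3 + k4) = 0.259835
p(0.8) ≈ 0.2598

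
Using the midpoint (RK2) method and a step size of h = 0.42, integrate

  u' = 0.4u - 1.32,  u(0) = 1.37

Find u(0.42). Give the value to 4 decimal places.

Midpoint: k1 = f(t_n, u_n); k2 = f(t_n + h/2, u_n + (h/2)·k1); u_{n+1} = u_n + h·k2.
t=0.000000, u=1.370000:
  k1 = f(0.000000, 1.370000) = -0.772000
  k2 = f(0.210000, 1.207880) = -0.836848
  u ← 1.370000 + 0.42·(-0.836848) = 1.018524
u(0.42) ≈ 1.0185

1.0185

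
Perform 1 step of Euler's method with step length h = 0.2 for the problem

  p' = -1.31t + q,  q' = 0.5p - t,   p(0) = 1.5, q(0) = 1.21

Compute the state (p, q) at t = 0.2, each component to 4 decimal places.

Euler on (p,q): p_{n+1} = p_n + h·p', q_{n+1} = q_n + h·q'.
0.000000: (1.500000, 1.210000); f=(1.210000, 0.750000) → (1.742000, 1.360000)
(p(0.2), q(0.2)) ≈ (1.7420, 1.3600)

1.7420, 1.3600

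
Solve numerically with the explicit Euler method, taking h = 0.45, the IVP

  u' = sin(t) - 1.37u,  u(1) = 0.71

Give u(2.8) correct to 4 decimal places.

0.5859

Euler: u_{n+1} = u_n + h·f(t_n, u_n).
t=1.000000, u=0.710000: f=-0.131229 → u ← 0.710000 + 0.45·(-0.131229) = 0.650947
t=1.450000, u=0.650947: f=0.100916 → u ← 0.650947 + 0.45·0.100916 = 0.696359
t=1.900000, u=0.696359: f=-0.007712 → u ← 0.696359 + 0.45·(-0.007712) = 0.692889
t=2.350000, u=0.692889: f=-0.237784 → u ← 0.692889 + 0.45·(-0.237784) = 0.585886
u(2.8) ≈ 0.5859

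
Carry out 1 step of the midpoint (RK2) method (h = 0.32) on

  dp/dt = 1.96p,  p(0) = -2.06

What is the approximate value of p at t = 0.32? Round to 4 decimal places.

-3.7572

Midpoint: k1 = f(t_n, p_n); k2 = f(t_n + h/2, p_n + (h/2)·k1); p_{n+1} = p_n + h·k2.
t=0.000000, p=-2.060000:
  k1 = f(0.000000, -2.060000) = -4.037600
  k2 = f(0.160000, -2.706016) = -5.303791
  p ← -2.060000 + 0.32·(-5.303791) = -3.757213
p(0.32) ≈ -3.7572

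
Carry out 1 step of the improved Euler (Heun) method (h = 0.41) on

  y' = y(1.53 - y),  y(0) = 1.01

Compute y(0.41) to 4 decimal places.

Heun: k1 = f(s_n, y_n); k2 = f(s_n + h, y_n + h·k1); y_{n+1} = y_n + (h/2)·(k1 + k2).
s=0.000000, y=1.010000:
  k1 = f(0.000000, 1.010000) = 0.525200
  k2 = f(0.410000, 1.225332) = 0.373319
  y ← 1.010000 + (0.41/2)·(0.525200 + 0.373319) = 1.194196
y(0.41) ≈ 1.1942

1.1942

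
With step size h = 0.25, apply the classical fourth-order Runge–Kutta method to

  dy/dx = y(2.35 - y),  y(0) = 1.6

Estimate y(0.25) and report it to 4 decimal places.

1.8643

RK4: k1 = f(x_n, y_n); k2 = f(x_n + h/2, y_n + (h/2)·k1); k3 = f(x_n + h/2, y_n + (h/2)·k2); k4 = f(x_n + h, y_n + h·k3); y_{n+1} = y_n + (h/6)·(k1 + 2k2 + 2k3 + k4).
x=0.000000, y=1.600000:
  k1 = f(0.000000, 1.600000) = 1.200000
  k2 = f(0.125000, 1.750000) = 1.050000
  k3 = f(0.125000, 1.731250) = 1.071211
  k4 = f(0.250000, 1.867803) = 0.900649
  y ← 1.600000 + (0.25/6)·(k1 + 2k2 + 2k3 + k4) = 1.864295
y(0.25) ≈ 1.8643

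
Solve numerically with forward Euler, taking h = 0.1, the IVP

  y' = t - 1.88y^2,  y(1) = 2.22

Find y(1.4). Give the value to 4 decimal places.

Euler: y_{n+1} = y_n + h·f(t_n, y_n).
t=1.000000, y=2.220000: f=-8.265392 → y ← 2.220000 + 0.1·(-8.265392) = 1.393461
t=1.100000, y=1.393461: f=-2.550458 → y ← 1.393461 + 0.1·(-2.550458) = 1.138415
t=1.200000, y=1.138415: f=-1.236459 → y ← 1.138415 + 0.1·(-1.236459) = 1.014769
t=1.300000, y=1.014769: f=-0.635942 → y ← 1.014769 + 0.1·(-0.635942) = 0.951175
y(1.4) ≈ 0.9512

0.9512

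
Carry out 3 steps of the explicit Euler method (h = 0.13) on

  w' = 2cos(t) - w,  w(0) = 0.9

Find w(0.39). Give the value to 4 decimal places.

Euler: w_{n+1} = w_n + h·f(t_n, w_n).
t=0.000000, w=0.900000: f=1.100000 → w ← 0.900000 + 0.13·1.100000 = 1.043000
t=0.130000, w=1.043000: f=0.940124 → w ← 1.043000 + 0.13·0.940124 = 1.165216
t=0.260000, w=1.165216: f=0.767564 → w ← 1.165216 + 0.13·0.767564 = 1.264999
w(0.39) ≈ 1.2650

1.2650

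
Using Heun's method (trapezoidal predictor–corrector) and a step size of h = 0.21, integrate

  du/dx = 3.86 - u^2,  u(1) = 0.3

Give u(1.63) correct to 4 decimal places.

Heun: k1 = f(x_n, u_n); k2 = f(x_n + h, u_n + h·k1); u_{n+1} = u_n + (h/2)·(k1 + k2).
x=1.000000, u=0.300000:
  k1 = f(1.000000, 0.300000) = 3.770000
  k2 = f(1.210000, 1.091700) = 2.668191
  u ← 0.300000 + (0.21/2)·(3.770000 + 2.668191) = 0.976010
x=1.210000, u=0.976010:
  k1 = f(1.210000, 0.976010) = 2.907404
  k2 = f(1.420000, 1.586565) = 1.342812
  u ← 0.976010 + (0.21/2)·(2.907404 + 1.342812) = 1.422283
x=1.420000, u=1.422283:
  k1 = f(1.420000, 1.422283) = 1.837112
  k2 = f(1.630000, 1.808076) = 0.590860
  u ← 1.422283 + (0.21/2)·(1.837112 + 0.590860) = 1.677220
u(1.63) ≈ 1.6772

1.6772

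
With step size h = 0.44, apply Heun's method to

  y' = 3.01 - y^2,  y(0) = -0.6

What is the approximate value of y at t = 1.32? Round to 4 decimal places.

1.3954

Heun: k1 = f(t_n, y_n); k2 = f(t_n + h, y_n + h·k1); y_{n+1} = y_n + (h/2)·(k1 + k2).
t=0.000000, y=-0.600000:
  k1 = f(0.000000, -0.600000) = 2.650000
  k2 = f(0.440000, 0.566000) = 2.689644
  y ← -0.600000 + (0.44/2)·(2.650000 + 2.689644) = 0.574722
t=0.440000, y=0.574722:
  k1 = f(0.440000, 0.574722) = 2.679695
  k2 = f(0.880000, 1.753787) = -0.065771
  y ← 0.574722 + (0.44/2)·(2.679695 + (-0.065771)) = 1.149785
t=0.880000, y=1.149785:
  k1 = f(0.880000, 1.149785) = 1.687994
  k2 = f(1.320000, 1.892503) = -0.571566
  y ← 1.149785 + (0.44/2)·(1.687994 + (-0.571566)) = 1.395399
y(1.32) ≈ 1.3954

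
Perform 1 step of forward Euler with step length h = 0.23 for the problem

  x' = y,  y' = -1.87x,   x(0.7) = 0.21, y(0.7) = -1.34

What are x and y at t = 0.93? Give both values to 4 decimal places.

-0.0982, -1.4303

Euler on (x,y): x_{n+1} = x_n + h·x', y_{n+1} = y_n + h·y'.
0.700000: (0.210000, -1.340000); f=(-1.340000, -0.392700) → (-0.098200, -1.430321)
(x(0.93), y(0.93)) ≈ (-0.0982, -1.4303)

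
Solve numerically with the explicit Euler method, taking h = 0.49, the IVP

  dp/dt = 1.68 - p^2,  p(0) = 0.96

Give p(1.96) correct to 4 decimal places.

Euler: p_{n+1} = p_n + h·f(t_n, p_n).
t=0.000000, p=0.960000: f=0.758400 → p ← 0.960000 + 0.49·0.758400 = 1.331616
t=0.490000, p=1.331616: f=-0.093201 → p ← 1.331616 + 0.49·(-0.093201) = 1.285947
t=0.980000, p=1.285947: f=0.026339 → p ← 1.285947 + 0.49·0.026339 = 1.298854
t=1.470000, p=1.298854: f=-0.007021 → p ← 1.298854 + 0.49·(-0.007021) = 1.295413
p(1.96) ≈ 1.2954

1.2954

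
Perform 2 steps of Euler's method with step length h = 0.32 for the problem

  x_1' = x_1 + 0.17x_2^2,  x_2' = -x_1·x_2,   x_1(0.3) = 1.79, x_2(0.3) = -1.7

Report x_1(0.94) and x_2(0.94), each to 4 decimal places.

3.3551, -0.1406

Euler on (x_1,x_2): x_1_{n+1} = x_1_n + h·x_1', x_2_{n+1} = x_2_n + h·x_2'.
0.300000: (1.790000, -1.700000); f=(2.281300, 3.043000) → (2.520016, -0.726240)
0.620000: (2.520016, -0.726240); f=(2.609678, 1.830136) → (3.355113, -0.140596)
(x_1(0.94), x_2(0.94)) ≈ (3.3551, -0.1406)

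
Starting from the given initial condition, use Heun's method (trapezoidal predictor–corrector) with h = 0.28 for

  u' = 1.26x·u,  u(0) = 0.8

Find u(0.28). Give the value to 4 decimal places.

0.8395

Heun: k1 = f(x_n, u_n); k2 = f(x_n + h, u_n + h·k1); u_{n+1} = u_n + (h/2)·(k1 + k2).
x=0.000000, u=0.800000:
  k1 = f(0.000000, 0.800000) = 0.000000
  k2 = f(0.280000, 0.800000) = 0.282240
  u ← 0.800000 + (0.28/2)·(0.000000 + 0.282240) = 0.839514
u(0.28) ≈ 0.8395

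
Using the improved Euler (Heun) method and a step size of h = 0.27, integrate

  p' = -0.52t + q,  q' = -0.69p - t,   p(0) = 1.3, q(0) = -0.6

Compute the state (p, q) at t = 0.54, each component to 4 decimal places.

Heun on (p,q): k1 = f(t_n, state_n); k2 = f(t_n + h, state_n + h·k1); state_{n+1} = state_n + (h/2)·(k1 + k2).
0.000000: (1.300000, -0.600000)
  k1 = (-0.600000, -0.897000)
  predictor → (1.138000, -0.842190)
  k2 = (-0.982590, -1.055220)
  → (1.086350, -0.863550)
0.270000: (1.086350, -0.863550)
  k1 = (-1.003950, -1.019582)
  predictor → (0.815284, -1.138837)
  k2 = (-1.419637, -1.102546)
  → (0.759166, -1.150037)
(p(0.54), q(0.54)) ≈ (0.7592, -1.1500)

0.7592, -1.1500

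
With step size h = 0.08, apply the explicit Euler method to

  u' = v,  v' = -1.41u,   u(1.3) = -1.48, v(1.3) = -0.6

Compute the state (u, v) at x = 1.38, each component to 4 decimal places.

Euler on (u,v): u_{n+1} = u_n + h·u', v_{n+1} = v_n + h·v'.
1.300000: (-1.480000, -0.600000); f=(-0.600000, 2.086800) → (-1.528000, -0.433056)
(u(1.38), v(1.38)) ≈ (-1.5280, -0.4331)

-1.5280, -0.4331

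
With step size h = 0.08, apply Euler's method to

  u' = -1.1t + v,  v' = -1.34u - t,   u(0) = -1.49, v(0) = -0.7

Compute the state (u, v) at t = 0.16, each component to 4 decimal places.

-1.5963, -0.3809

Euler on (u,v): u_{n+1} = u_n + h·u', v_{n+1} = v_n + h·v'.
0.000000: (-1.490000, -0.700000); f=(-0.700000, 1.996600) → (-1.546000, -0.540272)
0.080000: (-1.546000, -0.540272); f=(-0.628272, 1.991640) → (-1.596262, -0.380941)
(u(0.16), v(0.16)) ≈ (-1.5963, -0.3809)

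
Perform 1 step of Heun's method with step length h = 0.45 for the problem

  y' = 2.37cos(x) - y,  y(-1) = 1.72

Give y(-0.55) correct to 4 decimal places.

Heun: k1 = f(x_n, y_n); k2 = f(x_n + h, y_n + h·k1); y_{n+1} = y_n + (h/2)·(k1 + k2).
x=-1.000000, y=1.720000:
  k1 = f(-1.000000, 1.720000) = -0.439484
  k2 = f(-0.550000, 1.522232) = 0.498251
  y ← 1.720000 + (0.45/2)·(-0.439484 + 0.498251) = 1.733223
y(-0.55) ≈ 1.7332

1.7332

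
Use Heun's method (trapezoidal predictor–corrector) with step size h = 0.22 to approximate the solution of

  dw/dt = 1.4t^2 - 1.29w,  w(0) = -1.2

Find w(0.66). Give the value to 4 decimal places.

Heun: k1 = f(t_n, w_n); k2 = f(t_n + h, w_n + h·k1); w_{n+1} = w_n + (h/2)·(k1 + k2).
t=0.000000, w=-1.200000:
  k1 = f(0.000000, -1.200000) = 1.548000
  k2 = f(0.220000, -0.859440) = 1.176438
  w ← -1.200000 + (0.22/2)·(1.548000 + 1.176438) = -0.900312
t=0.220000, w=-0.900312:
  k1 = f(0.220000, -0.900312) = 1.229162
  k2 = f(0.440000, -0.629896) = 1.083606
  w ← -0.900312 + (0.22/2)·(1.229162 + 1.083606) = -0.645907
t=0.440000, w=-0.645907:
  k1 = f(0.440000, -0.645907) = 1.104260
  k2 = f(0.660000, -0.402970) = 1.129671
  w ← -0.645907 + (0.22/2)·(1.104260 + 1.129671) = -0.400175
w(0.66) ≈ -0.4002

-0.4002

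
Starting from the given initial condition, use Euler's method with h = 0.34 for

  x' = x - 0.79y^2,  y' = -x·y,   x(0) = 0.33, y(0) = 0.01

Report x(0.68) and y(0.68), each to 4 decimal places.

0.5925, 0.0075

Euler on (x,y): x_{n+1} = x_n + h·x', y_{n+1} = y_n + h·y'.
0.000000: (0.330000, 0.010000); f=(0.329921, -0.003300) → (0.442173, 0.008878)
0.340000: (0.442173, 0.008878); f=(0.442111, -0.003926) → (0.592491, 0.007543)
(x(0.68), y(0.68)) ≈ (0.5925, 0.0075)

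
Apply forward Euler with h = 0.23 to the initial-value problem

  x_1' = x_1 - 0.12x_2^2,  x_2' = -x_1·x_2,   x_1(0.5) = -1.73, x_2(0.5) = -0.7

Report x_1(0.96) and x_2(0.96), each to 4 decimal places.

Euler on (x_1,x_2): x_1_{n+1} = x_1_n + h·x_1', x_2_{n+1} = x_2_n + h·x_2'.
0.500000: (-1.730000, -0.700000); f=(-1.788800, -1.211000) → (-2.141424, -0.978530)
0.730000: (-2.141424, -0.978530); f=(-2.256327, -2.095448) → (-2.660379, -1.460483)
(x_1(0.96), x_2(0.96)) ≈ (-2.6604, -1.4605)

-2.6604, -1.4605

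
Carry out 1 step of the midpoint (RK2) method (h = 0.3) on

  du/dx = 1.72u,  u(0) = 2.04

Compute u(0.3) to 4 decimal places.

3.3642

Midpoint: k1 = f(x_n, u_n); k2 = f(x_n + h/2, u_n + (h/2)·k1); u_{n+1} = u_n + h·k2.
x=0.000000, u=2.040000:
  k1 = f(0.000000, 2.040000) = 3.508800
  k2 = f(0.150000, 2.566320) = 4.414070
  u ← 2.040000 + 0.3·4.414070 = 3.364221
u(0.3) ≈ 3.3642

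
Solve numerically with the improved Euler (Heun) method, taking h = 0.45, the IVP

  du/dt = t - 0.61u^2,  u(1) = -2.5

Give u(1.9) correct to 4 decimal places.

Heun: k1 = f(t_n, u_n); k2 = f(t_n + h, u_n + h·k1); u_{n+1} = u_n + (h/2)·(k1 + k2).
t=1.000000, u=-2.500000:
  k1 = f(1.000000, -2.500000) = -2.812500
  k2 = f(1.450000, -3.765625) = -7.199758
  u ← -2.500000 + (0.45/2)·(-2.812500 + (-7.199758)) = -4.752758
t=1.450000, u=-4.752758:
  k1 = f(1.450000, -4.752758) = -12.329113
  k2 = f(1.900000, -10.300859) = -62.825694
  u ← -4.752758 + (0.45/2)·(-12.329113 + (-62.825694)) = -21.662590
u(1.9) ≈ -21.6626

-21.6626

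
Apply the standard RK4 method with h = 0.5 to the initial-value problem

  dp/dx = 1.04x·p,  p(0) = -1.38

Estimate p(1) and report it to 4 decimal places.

RK4: k1 = f(x_n, p_n); k2 = f(x_n + h/2, p_n + (h/2)·k1); k3 = f(x_n + h/2, p_n + (h/2)·k2); k4 = f(x_n + h, p_n + h·k3); p_{n+1} = p_n + (h/6)·(k1 + 2k2 + 2k3 + k4).
x=0.000000, p=-1.380000:
  k1 = f(0.000000, -1.380000) = 0.000000
  k2 = f(0.250000, -1.380000) = -0.358800
  k3 = f(0.250000, -1.469700) = -0.382122
  k4 = f(0.500000, -1.571061) = -0.816952
  p ← -1.380000 + (0.5/6)·(k1 + 2k2 + 2k3 + k4) = -1.571566
x=0.500000, p=-1.571566:
  k1 = f(0.500000, -1.571566) = -0.817214
  k2 = f(0.750000, -1.775870) = -1.385179
  k3 = f(0.750000, -1.917861) = -1.495932
  k4 = f(1.000000, -2.319532) = -2.412313
  p ← -1.571566 + (0.5/6)·(k1 + 2k2 + 2k3 + k4) = -2.320879
p(1) ≈ -2.3209

-2.3209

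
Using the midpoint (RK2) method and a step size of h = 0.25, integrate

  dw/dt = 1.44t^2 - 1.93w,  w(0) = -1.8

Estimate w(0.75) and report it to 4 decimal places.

Midpoint: k1 = f(t_n, w_n); k2 = f(t_n + h/2, w_n + (h/2)·k1); w_{n+1} = w_n + h·k2.
t=0.000000, w=-1.800000:
  k1 = f(0.000000, -1.800000) = 3.474000
  k2 = f(0.125000, -1.365750) = 2.658397
  w ← -1.800000 + 0.25·2.658397 = -1.135401
t=0.250000, w=-1.135401:
  k1 = f(0.250000, -1.135401) = 2.281323
  k2 = f(0.375000, -0.850235) = 1.843454
  w ← -1.135401 + 0.25·1.843454 = -0.674537
t=0.500000, w=-0.674537:
  k1 = f(0.500000, -0.674537) = 1.661857
  k2 = f(0.625000, -0.466805) = 1.463434
  w ← -0.674537 + 0.25·1.463434 = -0.308679
w(0.75) ≈ -0.3087

-0.3087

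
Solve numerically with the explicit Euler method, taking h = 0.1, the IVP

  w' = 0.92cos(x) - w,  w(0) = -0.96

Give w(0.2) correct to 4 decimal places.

-0.6033

Euler: w_{n+1} = w_n + h·f(x_n, w_n).
x=0.000000, w=-0.960000: f=1.880000 → w ← -0.960000 + 0.1·1.880000 = -0.772000
x=0.100000, w=-0.772000: f=1.687404 → w ← -0.772000 + 0.1·1.687404 = -0.603260
w(0.2) ≈ -0.6033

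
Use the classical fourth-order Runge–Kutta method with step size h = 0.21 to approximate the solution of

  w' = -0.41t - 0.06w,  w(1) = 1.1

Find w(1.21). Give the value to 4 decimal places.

0.9917

RK4: k1 = f(t_n, w_n); k2 = f(t_n + h/2, w_n + (h/2)·k1); k3 = f(t_n + h/2, w_n + (h/2)·k2); k4 = f(t_n + h, w_n + h·k3); w_{n+1} = w_n + (h/6)·(k1 + 2k2 + 2k3 + k4).
t=1.000000, w=1.100000:
  k1 = f(1.000000, 1.100000) = -0.476000
  k2 = f(1.105000, 1.050020) = -0.516051
  k3 = f(1.105000, 1.045815) = -0.515799
  k4 = f(1.210000, 0.991682) = -0.555601
  w ← 1.100000 + (0.21/6)·(k1 + 2k2 + 2k3 + k4) = 0.991664
w(1.21) ≈ 0.9917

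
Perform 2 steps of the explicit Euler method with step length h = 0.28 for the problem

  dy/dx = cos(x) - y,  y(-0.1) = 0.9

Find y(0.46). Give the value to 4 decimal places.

0.9426

Euler: y_{n+1} = y_n + h·f(x_n, y_n).
x=-0.100000, y=0.900000: f=0.095004 → y ← 0.900000 + 0.28·0.095004 = 0.926601
x=0.180000, y=0.926601: f=0.057243 → y ← 0.926601 + 0.28·0.057243 = 0.942629
y(0.46) ≈ 0.9426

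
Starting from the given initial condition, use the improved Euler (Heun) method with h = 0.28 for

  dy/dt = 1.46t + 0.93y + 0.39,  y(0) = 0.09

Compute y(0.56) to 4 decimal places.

0.6946

Heun: k1 = f(t_n, y_n); k2 = f(t_n + h, y_n + h·k1); y_{n+1} = y_n + (h/2)·(k1 + k2).
t=0.000000, y=0.090000:
  k1 = f(0.000000, 0.090000) = 0.473700
  k2 = f(0.280000, 0.222636) = 1.005851
  y ← 0.090000 + (0.28/2)·(0.473700 + 1.005851) = 0.297137
t=0.280000, y=0.297137:
  k1 = f(0.280000, 0.297137) = 1.075138
  k2 = f(0.560000, 0.598176) = 1.763903
  y ← 0.297137 + (0.28/2)·(1.075138 + 1.763903) = 0.694603
y(0.56) ≈ 0.6946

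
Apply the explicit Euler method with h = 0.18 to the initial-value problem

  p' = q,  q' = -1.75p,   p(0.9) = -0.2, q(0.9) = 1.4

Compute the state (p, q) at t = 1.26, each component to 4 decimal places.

Euler on (p,q): p_{n+1} = p_n + h·p', q_{n+1} = q_n + h·q'.
0.900000: (-0.200000, 1.400000); f=(1.400000, 0.350000) → (0.052000, 1.463000)
1.080000: (0.052000, 1.463000); f=(1.463000, -0.091000) → (0.315340, 1.446620)
(p(1.26), q(1.26)) ≈ (0.3153, 1.4466)

0.3153, 1.4466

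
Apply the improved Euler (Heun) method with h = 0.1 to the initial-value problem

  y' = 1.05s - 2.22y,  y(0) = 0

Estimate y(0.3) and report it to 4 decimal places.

Heun: k1 = f(s_n, y_n); k2 = f(s_n + h, y_n + h·k1); y_{n+1} = y_n + (h/2)·(k1 + k2).
s=0.000000, y=0.000000:
  k1 = f(0.000000, 0.000000) = 0.000000
  k2 = f(0.100000, 0.000000) = 0.105000
  y ← 0.000000 + (0.1/2)·(0.000000 + 0.105000) = 0.005250
s=0.100000, y=0.005250:
  k1 = f(0.100000, 0.005250) = 0.093345
  k2 = f(0.200000, 0.014585) = 0.177622
  y ← 0.005250 + (0.1/2)·(0.093345 + 0.177622) = 0.018798
s=0.200000, y=0.018798:
  k1 = f(0.200000, 0.018798) = 0.168268
  k2 = f(0.300000, 0.035625) = 0.235912
  y ← 0.018798 + (0.1/2)·(0.168268 + 0.235912) = 0.039007
y(0.3) ≈ 0.0390

0.0390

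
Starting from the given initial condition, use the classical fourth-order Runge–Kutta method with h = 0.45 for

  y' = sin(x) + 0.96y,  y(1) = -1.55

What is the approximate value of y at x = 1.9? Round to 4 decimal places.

RK4: k1 = f(x_n, y_n); k2 = f(x_n + h/2, y_n + (h/2)·k1); k3 = f(x_n + h/2, y_n + (h/2)·k2); k4 = f(x_n + h, y_n + h·k3); y_{n+1} = y_n + (h/6)·(k1 + 2k2 + 2k3 + k4).
x=1.000000, y=-1.550000:
  k1 = f(1.000000, -1.550000) = -0.646529
  k2 = f(1.225000, -1.695469) = -0.686844
  k3 = f(1.225000, -1.704540) = -0.695553
  k4 = f(1.450000, -1.862999) = -0.795766
  y ← -1.550000 + (0.45/6)·(k1 + 2k2 + 2k3 + k4) = -1.865532
x=1.450000, y=-1.865532:
  k1 = f(1.450000, -1.865532) = -0.798197
  k2 = f(1.675000, -2.045126) = -0.968745
  k3 = f(1.675000, -2.083499) = -1.005584
  k4 = f(1.900000, -2.318044) = -1.279022
  y ← -1.865532 + (0.45/6)·(k1 + 2k2 + 2k3 + k4) = -2.317472
y(1.9) ≈ -2.3175

-2.3175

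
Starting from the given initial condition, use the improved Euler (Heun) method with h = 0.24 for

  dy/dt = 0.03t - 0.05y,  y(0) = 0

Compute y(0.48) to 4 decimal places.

Heun: k1 = f(t_n, y_n); k2 = f(t_n + h, y_n + h·k1); y_{n+1} = y_n + (h/2)·(k1 + k2).
t=0.000000, y=0.000000:
  k1 = f(0.000000, 0.000000) = 0.000000
  k2 = f(0.240000, 0.000000) = 0.007200
  y ← 0.000000 + (0.24/2)·(0.000000 + 0.007200) = 0.000864
t=0.240000, y=0.000864:
  k1 = f(0.240000, 0.000864) = 0.007157
  k2 = f(0.480000, 0.002582) = 0.014271
  y ← 0.000864 + (0.24/2)·(0.007157 + 0.014271) = 0.003435
y(0.48) ≈ 0.0034

0.0034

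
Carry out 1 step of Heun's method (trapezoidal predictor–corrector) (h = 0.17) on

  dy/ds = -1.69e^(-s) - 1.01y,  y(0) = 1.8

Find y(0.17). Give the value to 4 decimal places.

Heun: k1 = f(s_n, y_n); k2 = f(s_n + h, y_n + h·k1); y_{n+1} = y_n + (h/2)·(k1 + k2).
s=0.000000, y=1.800000:
  k1 = f(0.000000, 1.800000) = -3.508000
  k2 = f(0.170000, 1.203640) = -2.641470
  y ← 1.800000 + (0.17/2)·(-3.508000 + (-2.641470)) = 1.277295
y(0.17) ≈ 1.2773

1.2773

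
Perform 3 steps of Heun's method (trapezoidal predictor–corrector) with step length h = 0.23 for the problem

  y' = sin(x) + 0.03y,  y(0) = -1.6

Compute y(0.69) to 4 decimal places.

-1.4043

Heun: k1 = f(x_n, y_n); k2 = f(x_n + h, y_n + h·k1); y_{n+1} = y_n + (h/2)·(k1 + k2).
x=0.000000, y=-1.600000:
  k1 = f(0.000000, -1.600000) = -0.048000
  k2 = f(0.230000, -1.611040) = 0.179646
  y ← -1.600000 + (0.23/2)·(-0.048000 + 0.179646) = -1.584861
x=0.230000, y=-1.584861:
  k1 = f(0.230000, -1.584861) = 0.180432
  k2 = f(0.460000, -1.543361) = 0.397647
  y ← -1.584861 + (0.23/2)·(0.180432 + 0.397647) = -1.518382
x=0.460000, y=-1.518382:
  k1 = f(0.460000, -1.518382) = 0.398397
  k2 = f(0.690000, -1.426750) = 0.593735
  y ← -1.518382 + (0.23/2)·(0.398397 + 0.593735) = -1.404286
y(0.69) ≈ -1.4043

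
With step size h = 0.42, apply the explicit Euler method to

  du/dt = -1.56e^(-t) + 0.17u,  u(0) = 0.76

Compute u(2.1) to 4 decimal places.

-0.9658

Euler: u_{n+1} = u_n + h·f(t_n, u_n).
t=0.000000, u=0.760000: f=-1.430800 → u ← 0.760000 + 0.42·(-1.430800) = 0.159064
t=0.420000, u=0.159064: f=-0.997952 → u ← 0.159064 + 0.42·(-0.997952) = -0.260076
t=0.840000, u=-0.260076: f=-0.717681 → u ← -0.260076 + 0.42·(-0.717681) = -0.561502
t=1.260000, u=-0.561502: f=-0.537956 → u ← -0.561502 + 0.42·(-0.537956) = -0.787443
t=1.680000, u=-0.787443: f=-0.424609 → u ← -0.787443 + 0.42·(-0.424609) = -0.965779
u(2.1) ≈ -0.9658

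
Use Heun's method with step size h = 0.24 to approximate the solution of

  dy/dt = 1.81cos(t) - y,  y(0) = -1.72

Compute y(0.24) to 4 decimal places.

Heun: k1 = f(t_n, y_n); k2 = f(t_n + h, y_n + h·k1); y_{n+1} = y_n + (h/2)·(k1 + k2).
t=0.000000, y=-1.720000:
  k1 = f(0.000000, -1.720000) = 3.530000
  k2 = f(0.240000, -0.872800) = 2.630922
  y ← -1.720000 + (0.24/2)·(3.530000 + 2.630922) = -0.980689
y(0.24) ≈ -0.9807

-0.9807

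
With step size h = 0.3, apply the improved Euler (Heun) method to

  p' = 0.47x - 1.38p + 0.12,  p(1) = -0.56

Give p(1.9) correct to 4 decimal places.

0.2628

Heun: k1 = f(x_n, p_n); k2 = f(x_n + h, p_n + h·k1); p_{n+1} = p_n + (h/2)·(k1 + k2).
x=1.000000, p=-0.560000:
  k1 = f(1.000000, -0.560000) = 1.362800
  k2 = f(1.300000, -0.151160) = 0.939601
  p ← -0.560000 + (0.3/2)·(1.362800 + 0.939601) = -0.214640
x=1.300000, p=-0.214640:
  k1 = f(1.300000, -0.214640) = 1.027203
  k2 = f(1.600000, 0.093521) = 0.742941
  p ← -0.214640 + (0.3/2)·(1.027203 + 0.742941) = 0.050882
x=1.600000, p=0.050882:
  k1 = f(1.600000, 0.050882) = 0.801783
  k2 = f(1.900000, 0.291417) = 0.610845
  p ← 0.050882 + (0.3/2)·(0.801783 + 0.610845) = 0.262776
p(1.9) ≈ 0.2628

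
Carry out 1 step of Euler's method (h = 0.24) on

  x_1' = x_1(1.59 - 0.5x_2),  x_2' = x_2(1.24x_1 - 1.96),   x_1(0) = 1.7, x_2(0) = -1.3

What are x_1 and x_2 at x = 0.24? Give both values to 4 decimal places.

Euler on (x_1,x_2): x_1_{n+1} = x_1_n + h·x_1', x_2_{n+1} = x_2_n + h·x_2'.
0.000000: (1.700000, -1.300000); f=(3.808000, -0.192400) → (2.613920, -1.346176)
(x_1(0.24), x_2(0.24)) ≈ (2.6139, -1.3462)

2.6139, -1.3462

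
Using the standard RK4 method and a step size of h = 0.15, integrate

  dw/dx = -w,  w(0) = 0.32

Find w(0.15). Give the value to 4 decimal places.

RK4: k1 = f(x_n, w_n); k2 = f(x_n + h/2, w_n + (h/2)·k1); k3 = f(x_n + h/2, w_n + (h/2)·k2); k4 = f(x_n + h, w_n + h·k3); w_{n+1} = w_n + (h/6)·(k1 + 2k2 + 2k3 + k4).
x=0.000000, w=0.320000:
  k1 = f(0.000000, 0.320000) = -0.320000
  k2 = f(0.075000, 0.296000) = -0.296000
  k3 = f(0.075000, 0.297800) = -0.297800
  k4 = f(0.150000, 0.275330) = -0.275330
  w ← 0.320000 + (0.15/6)·(k1 + 2k2 + 2k3 + k4) = 0.275427
w(0.15) ≈ 0.2754

0.2754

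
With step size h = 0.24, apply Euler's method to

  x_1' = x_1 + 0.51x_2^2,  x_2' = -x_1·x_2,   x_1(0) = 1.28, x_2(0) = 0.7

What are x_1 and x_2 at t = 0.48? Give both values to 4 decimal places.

Euler on (x_1,x_2): x_1_{n+1} = x_1_n + h·x_1', x_2_{n+1} = x_2_n + h·x_2'.
0.000000: (1.280000, 0.700000); f=(1.529900, -0.896000) → (1.647176, 0.484960)
0.240000: (1.647176, 0.484960); f=(1.767121, -0.798814) → (2.071285, 0.293245)
(x_1(0.48), x_2(0.48)) ≈ (2.0713, 0.2932)

2.0713, 0.2932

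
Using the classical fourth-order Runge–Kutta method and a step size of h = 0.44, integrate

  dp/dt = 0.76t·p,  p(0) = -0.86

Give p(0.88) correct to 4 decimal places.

-1.1542

RK4: k1 = f(t_n, p_n); k2 = f(t_n + h/2, p_n + (h/2)·k1); k3 = f(t_n + h/2, p_n + (h/2)·k2); k4 = f(t_n + h, p_n + h·k3); p_{n+1} = p_n + (h/6)·(k1 + 2k2 + 2k3 + k4).
t=0.000000, p=-0.860000:
  k1 = f(0.000000, -0.860000) = 0.000000
  k2 = f(0.220000, -0.860000) = -0.143792
  k3 = f(0.220000, -0.891634) = -0.149081
  k4 = f(0.440000, -0.925596) = -0.309519
  p ← -0.860000 + (0.44/6)·(k1 + 2k2 + 2k3 + k4) = -0.925653
t=0.440000, p=-0.925653:
  k1 = f(0.440000, -0.925653) = -0.309538
  k2 = f(0.660000, -0.993751) = -0.498466
  k3 = f(0.660000, -1.035315) = -0.519314
  k4 = f(0.880000, -1.154151) = -0.771896
  p ← -0.925653 + (0.44/6)·(k1 + 2k2 + 2k3 + k4) = -1.154232
p(0.88) ≈ -1.1542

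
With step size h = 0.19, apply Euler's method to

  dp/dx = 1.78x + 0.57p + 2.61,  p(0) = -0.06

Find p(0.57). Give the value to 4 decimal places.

1.7727

Euler: p_{n+1} = p_n + h·f(x_n, p_n).
x=0.000000, p=-0.060000: f=2.575800 → p ← -0.060000 + 0.19·2.575800 = 0.429402
x=0.190000, p=0.429402: f=3.192959 → p ← 0.429402 + 0.19·3.192959 = 1.036064
x=0.380000, p=1.036064: f=3.876957 → p ← 1.036064 + 0.19·3.876957 = 1.772686
p(0.57) ≈ 1.7727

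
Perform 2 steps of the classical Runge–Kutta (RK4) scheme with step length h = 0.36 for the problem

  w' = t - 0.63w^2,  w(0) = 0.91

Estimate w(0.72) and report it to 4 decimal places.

0.8527

RK4: k1 = f(t_n, w_n); k2 = f(t_n + h/2, w_n + (h/2)·k1); k3 = f(t_n + h/2, w_n + (h/2)·k2); k4 = f(t_n + h, w_n + h·k3); w_{n+1} = w_n + (h/6)·(k1 + 2k2 + 2k3 + k4).
t=0.000000, w=0.910000:
  k1 = f(0.000000, 0.910000) = -0.521703
  k2 = f(0.180000, 0.816093) = -0.239585
  k3 = f(0.180000, 0.866875) = -0.293427
  k4 = f(0.360000, 0.804366) = -0.047613
  w ← 0.910000 + (0.36/6)·(k1 + 2k2 + 2k3 + k4) = 0.811880
t=0.360000, w=0.811880:
  k1 = f(0.360000, 0.811880) = -0.055263
  k2 = f(0.540000, 0.801932) = 0.134850
  k3 = f(0.540000, 0.836153) = 0.099535
  k4 = f(0.720000, 0.847712) = 0.267272
  w ← 0.811880 + (0.36/6)·(k1 + 2k2 + 2k3 + k4) = 0.852726
w(0.72) ≈ 0.8527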